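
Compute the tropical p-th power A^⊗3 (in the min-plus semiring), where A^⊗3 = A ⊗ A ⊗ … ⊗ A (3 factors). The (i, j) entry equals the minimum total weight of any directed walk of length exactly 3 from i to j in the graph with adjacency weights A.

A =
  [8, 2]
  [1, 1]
A^⊗3 =
  [4, 4]
  [3, 3]

Each entry (A^⊗3)_ij equals the minimum over all length-3 walks i = v_0 → v_1 → … → v_3 = j of Σ_t A[v_t][v_{t+1}]. For example, for (i, j) = (0, 1) we minimise over 4 possible intermediate vertex sequences; the minimum is 4, attained along the walk 0 → 1 → 1 → 1.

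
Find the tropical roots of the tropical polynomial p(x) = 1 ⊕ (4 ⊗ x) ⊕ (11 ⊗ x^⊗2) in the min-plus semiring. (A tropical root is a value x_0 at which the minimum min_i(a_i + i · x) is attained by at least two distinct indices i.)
Roots: {-7, -3}

Each tropical root is a break point of the lower envelope of the lines y = a_i + i · x (there are 3 lines, with slopes 0, 1, ..., 2). Only the lines that attain the minimum somewhere contribute to roots; other lines are dominated. Here the surviving (envelope) indices are i = 2, i = 1, i = 0.
Intersections between consecutive envelope lines give the roots: for adjacent envelope indices i < j the intersection is x = (a_i − a_j) / (j − i). Reading off the sorted break points: {-7, -3}.
Verification: at each break x_0, at least two indices attain the minimum of min_i(a_i + i · x_0).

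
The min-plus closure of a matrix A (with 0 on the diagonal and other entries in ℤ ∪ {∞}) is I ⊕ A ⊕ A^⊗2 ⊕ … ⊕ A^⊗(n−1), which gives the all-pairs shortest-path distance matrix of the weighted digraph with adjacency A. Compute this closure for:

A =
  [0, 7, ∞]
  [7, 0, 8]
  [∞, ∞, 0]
Closure =
  [0, 7, 15]
  [7, 0, 8]
  [∞, ∞, 0]

This is the Floyd-Warshall all-pairs shortest-path computation. For each intermediate vertex k = 0, 1, …, 2, update dist[i][j] ← min(dist[i][j], dist[i][k] + dist[k][j]). The final matrix gives, for each (i, j), the minimum total weight of any directed path from i to j (possibly empty when i = j).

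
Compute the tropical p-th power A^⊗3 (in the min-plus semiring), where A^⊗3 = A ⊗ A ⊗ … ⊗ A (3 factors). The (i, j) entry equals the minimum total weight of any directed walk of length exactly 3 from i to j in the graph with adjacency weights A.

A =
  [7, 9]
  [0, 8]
A^⊗3 =
  [16, 18]
  [9, 16]

Each entry (A^⊗3)_ij equals the minimum over all length-3 walks i = v_0 → v_1 → … → v_3 = j of Σ_t A[v_t][v_{t+1}]. For example, for (i, j) = (0, 1) we minimise over 4 possible intermediate vertex sequences; the minimum is 18, attained along the walk 0 → 1 → 0 → 1.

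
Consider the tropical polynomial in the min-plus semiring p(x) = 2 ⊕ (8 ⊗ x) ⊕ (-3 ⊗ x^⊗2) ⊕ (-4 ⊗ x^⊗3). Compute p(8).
p(8) = 2

A tropical monomial a ⊗ x^⊗i evaluates to a + i · x. Evaluating each term at x = 8:
  Term 0 contributes 2 + 0 · 8 = 2
  Term 1 contributes 8 + 1 · 8 = 16
  Term 2 contributes -3 + 2 · 8 = 13
  Term 3 contributes -4 + 3 · 8 = 20
p(8) = ⊕ of these = min[2, 16, 13, 20] = 2.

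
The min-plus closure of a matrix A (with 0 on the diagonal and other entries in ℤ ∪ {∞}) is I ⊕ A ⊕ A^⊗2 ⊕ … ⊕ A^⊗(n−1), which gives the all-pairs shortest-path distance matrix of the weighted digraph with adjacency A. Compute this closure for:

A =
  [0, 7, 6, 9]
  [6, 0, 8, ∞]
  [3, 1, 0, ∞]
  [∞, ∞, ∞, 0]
Closure =
  [0, 7, 6, 9]
  [6, 0, 8, 15]
  [3, 1, 0, 12]
  [∞, ∞, ∞, 0]

This is the Floyd-Warshall all-pairs shortest-path computation. For each intermediate vertex k = 0, 1, …, 3, update dist[i][j] ← min(dist[i][j], dist[i][k] + dist[k][j]). The final matrix gives, for each (i, j), the minimum total weight of any directed path from i to j (possibly empty when i = j).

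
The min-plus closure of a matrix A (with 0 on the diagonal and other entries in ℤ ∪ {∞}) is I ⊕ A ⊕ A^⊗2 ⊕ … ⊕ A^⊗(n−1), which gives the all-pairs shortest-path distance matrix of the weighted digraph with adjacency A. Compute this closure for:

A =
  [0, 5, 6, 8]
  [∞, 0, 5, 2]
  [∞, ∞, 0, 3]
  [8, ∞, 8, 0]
Closure =
  [0, 5, 6, 7]
  [10, 0, 5, 2]
  [11, 16, 0, 3]
  [8, 13, 8, 0]

This is the Floyd-Warshall all-pairs shortest-path computation. For each intermediate vertex k = 0, 1, …, 3, update dist[i][j] ← min(dist[i][j], dist[i][k] + dist[k][j]). The final matrix gives, for each (i, j), the minimum total weight of any directed path from i to j (possibly empty when i = j).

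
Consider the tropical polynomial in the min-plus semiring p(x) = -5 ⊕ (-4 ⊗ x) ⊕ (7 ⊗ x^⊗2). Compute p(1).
p(1) = -5

A tropical monomial a ⊗ x^⊗i evaluates to a + i · x. Evaluating each term at x = 1:
  Term 0 contributes -5 + 0 · 1 = -5
  Term 1 contributes -4 + 1 · 1 = -3
  Term 2 contributes 7 + 2 · 1 = 9
p(1) = ⊕ of these = min[-5, -3, 9] = -5.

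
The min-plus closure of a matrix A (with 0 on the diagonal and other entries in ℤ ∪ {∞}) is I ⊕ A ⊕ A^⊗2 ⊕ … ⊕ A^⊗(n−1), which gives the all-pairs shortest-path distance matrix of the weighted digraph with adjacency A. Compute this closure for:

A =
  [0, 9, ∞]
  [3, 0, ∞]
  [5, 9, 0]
Closure =
  [0, 9, ∞]
  [3, 0, ∞]
  [5, 9, 0]

This is the Floyd-Warshall all-pairs shortest-path computation. For each intermediate vertex k = 0, 1, …, 2, update dist[i][j] ← min(dist[i][j], dist[i][k] + dist[k][j]). The final matrix gives, for each (i, j), the minimum total weight of any directed path from i to j (possibly empty when i = j).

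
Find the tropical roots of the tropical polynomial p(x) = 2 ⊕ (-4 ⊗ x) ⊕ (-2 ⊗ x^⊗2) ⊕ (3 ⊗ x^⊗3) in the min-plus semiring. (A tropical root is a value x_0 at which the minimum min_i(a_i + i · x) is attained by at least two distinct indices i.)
Roots: {-5, -2, 6}

Each tropical root is a break point of the lower envelope of the lines y = a_i + i · x (there are 4 lines, with slopes 0, 1, ..., 3). Only the lines that attain the minimum somewhere contribute to roots; other lines are dominated. Here the surviving (envelope) indices are i = 3, i = 2, i = 1, i = 0.
Intersections between consecutive envelope lines give the roots: for adjacent envelope indices i < j the intersection is x = (a_i − a_j) / (j − i). Reading off the sorted break points: {-5, -2, 6}.
Verification: at each break x_0, at least two indices attain the minimum of min_i(a_i + i · x_0).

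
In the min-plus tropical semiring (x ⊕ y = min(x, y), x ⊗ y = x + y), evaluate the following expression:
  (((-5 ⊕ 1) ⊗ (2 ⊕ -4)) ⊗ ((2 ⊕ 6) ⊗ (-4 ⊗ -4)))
(((-5 ⊕ 1) ⊗ (2 ⊕ -4)) ⊗ ((2 ⊕ 6) ⊗ (-4 ⊗ -4))) = -15

Expand innermost to outermost. Recall ⊕ takes the minimum of its arguments and ⊗ takes their sum. Working out the expression (((-5 ⊕ 1) ⊗ (2 ⊕ -4)) ⊗ ((2 ⊕ 6) ⊗ (-4 ⊗ -4))) gives -15.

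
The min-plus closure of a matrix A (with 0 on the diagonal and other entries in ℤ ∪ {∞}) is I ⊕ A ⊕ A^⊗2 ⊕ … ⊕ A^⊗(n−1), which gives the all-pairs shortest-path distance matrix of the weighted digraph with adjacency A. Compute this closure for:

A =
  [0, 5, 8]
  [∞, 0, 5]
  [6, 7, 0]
Closure =
  [0, 5, 8]
  [11, 0, 5]
  [6, 7, 0]

This is the Floyd-Warshall all-pairs shortest-path computation. For each intermediate vertex k = 0, 1, …, 2, update dist[i][j] ← min(dist[i][j], dist[i][k] + dist[k][j]). The final matrix gives, for each (i, j), the minimum total weight of any directed path from i to j (possibly empty when i = j).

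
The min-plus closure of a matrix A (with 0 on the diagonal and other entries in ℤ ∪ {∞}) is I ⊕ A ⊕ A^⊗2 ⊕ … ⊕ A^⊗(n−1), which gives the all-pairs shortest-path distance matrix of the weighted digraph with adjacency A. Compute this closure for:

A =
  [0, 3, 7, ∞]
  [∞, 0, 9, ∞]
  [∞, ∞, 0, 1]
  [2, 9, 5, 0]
Closure =
  [0, 3, 7, 8]
  [12, 0, 9, 10]
  [3, 6, 0, 1]
  [2, 5, 5, 0]

This is the Floyd-Warshall all-pairs shortest-path computation. For each intermediate vertex k = 0, 1, …, 3, update dist[i][j] ← min(dist[i][j], dist[i][k] + dist[k][j]). The final matrix gives, for each (i, j), the minimum total weight of any directed path from i to j (possibly empty when i = j).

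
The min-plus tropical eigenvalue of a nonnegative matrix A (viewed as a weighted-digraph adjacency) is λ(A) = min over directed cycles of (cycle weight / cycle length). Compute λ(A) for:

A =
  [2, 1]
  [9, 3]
λ(A) = 2

Enumerate directed cycles and compute their means (weight / length). Sample:
  cycle 0 → 0: weight = 2, length = 1, mean = 2/1 ≈ 2.000
  cycle 1 → 1: weight = 3, length = 1, mean = 3/1 ≈ 3.000
  cycle 0 → 1 → 0: weight = 10, length = 2, mean = 10/2 ≈ 5.000
  cycle 1 → 0 → 1: weight = 10, length = 2, mean = 10/2 ≈ 5.000
Minimum mean = 2.000, attained e.g. along the cycle 0 → 0 with weight 2 and length 1. So λ(A) = 2/1 = 2.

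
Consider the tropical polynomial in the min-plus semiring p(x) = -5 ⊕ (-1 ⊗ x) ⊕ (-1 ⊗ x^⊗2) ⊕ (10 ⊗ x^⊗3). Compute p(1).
p(1) = -5

A tropical monomial a ⊗ x^⊗i evaluates to a + i · x. Evaluating each term at x = 1:
  Term 0 contributes -5 + 0 · 1 = -5
  Term 1 contributes -1 + 1 · 1 = 0
  Term 2 contributes -1 + 2 · 1 = 1
  Term 3 contributes 10 + 3 · 1 = 13
p(1) = ⊕ of these = min[-5, 0, 1, 13] = -5.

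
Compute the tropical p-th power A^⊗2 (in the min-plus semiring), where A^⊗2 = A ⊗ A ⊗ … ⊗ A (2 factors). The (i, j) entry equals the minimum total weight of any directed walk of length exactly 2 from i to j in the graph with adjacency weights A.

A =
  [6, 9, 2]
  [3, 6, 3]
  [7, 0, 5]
A^⊗2 =
  [9, 2, 7]
  [9, 3, 5]
  [3, 5, 3]

Each entry (A^⊗2)_ij equals the minimum over all length-2 walks i = v_0 → v_1 → … → v_2 = j of Σ_t A[v_t][v_{t+1}]. For example, for (i, j) = (0, 2) we minimise over 3 possible intermediate vertex sequences; the minimum is 7, attained along the walk 0 → 2 → 2.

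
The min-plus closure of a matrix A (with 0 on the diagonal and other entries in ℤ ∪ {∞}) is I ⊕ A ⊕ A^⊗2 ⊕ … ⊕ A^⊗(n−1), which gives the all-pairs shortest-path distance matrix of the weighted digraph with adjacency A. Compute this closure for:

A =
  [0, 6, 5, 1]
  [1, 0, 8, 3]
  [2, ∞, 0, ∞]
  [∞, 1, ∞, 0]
Closure =
  [0, 2, 5, 1]
  [1, 0, 6, 2]
  [2, 4, 0, 3]
  [2, 1, 7, 0]

This is the Floyd-Warshall all-pairs shortest-path computation. For each intermediate vertex k = 0, 1, …, 3, update dist[i][j] ← min(dist[i][j], dist[i][k] + dist[k][j]). The final matrix gives, for each (i, j), the minimum total weight of any directed path from i to j (possibly empty when i = j).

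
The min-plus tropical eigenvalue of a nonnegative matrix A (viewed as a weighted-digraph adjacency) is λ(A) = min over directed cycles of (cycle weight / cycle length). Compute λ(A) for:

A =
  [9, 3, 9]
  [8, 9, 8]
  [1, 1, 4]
λ(A) = 4

Enumerate directed cycles and compute their means (weight / length). Sample:
  cycle 0 → 0: weight = 9, length = 1, mean = 9/1 ≈ 9.000
  cycle 1 → 1: weight = 9, length = 1, mean = 9/1 ≈ 9.000
  cycle 2 → 2: weight = 4, length = 1, mean = 4/1 ≈ 4.000
  cycle 0 → 1 → 0: weight = 11, length = 2, mean = 11/2 ≈ 5.500
  cycle 0 → 2 → 0: weight = 10, length = 2, mean = 10/2 ≈ 5.000
  cycle 1 → 0 → 1: weight = 11, length = 2, mean = 11/2 ≈ 5.500
Minimum mean = 4.000, attained e.g. along the cycle 2 → 2 with weight 4 and length 1. So λ(A) = 4/1 = 4.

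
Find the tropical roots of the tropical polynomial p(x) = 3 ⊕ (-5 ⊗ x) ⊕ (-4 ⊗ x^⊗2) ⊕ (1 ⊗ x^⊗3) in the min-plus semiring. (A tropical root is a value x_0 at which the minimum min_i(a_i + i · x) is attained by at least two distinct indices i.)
Roots: {-5, -1, 8}

Each tropical root is a break point of the lower envelope of the lines y = a_i + i · x (there are 4 lines, with slopes 0, 1, ..., 3). Only the lines that attain the minimum somewhere contribute to roots; other lines are dominated. Here the surviving (envelope) indices are i = 3, i = 2, i = 1, i = 0.
Intersections between consecutive envelope lines give the roots: for adjacent envelope indices i < j the intersection is x = (a_i − a_j) / (j − i). Reading off the sorted break points: {-5, -1, 8}.
Verification: at each break x_0, at least two indices attain the minimum of min_i(a_i + i · x_0).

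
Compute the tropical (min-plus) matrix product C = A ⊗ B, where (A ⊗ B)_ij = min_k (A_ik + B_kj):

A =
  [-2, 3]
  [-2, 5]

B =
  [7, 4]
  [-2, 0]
A ⊗ B =
  [1, 2]
  [3, 2]

Apply the min-plus product entry-by-entry:
  C[0][0] = min over k of (A[0][0] + B[0][0] = -2 + 7 = 5, A[0][1] + B[1][0] = 3 + -2 = 1) = 1 (attained at k = 1)
  C[0][1] = min over k of (A[0][0] + B[0][1] = -2 + 4 = 2, A[0][1] + B[1][1] = 3 + 0 = 3) = 2 (attained at k = 0)
  C[1][0] = min over k of (A[1][0] + B[0][0] = -2 + 7 = 5, A[1][1] + B[1][0] = 5 + -2 = 3) = 3 (attained at k = 1)
  C[1][1] = min over k of (A[1][0] + B[0][1] = -2 + 4 = 2, A[1][1] + B[1][1] = 5 + 0 = 5) = 2 (attained at k = 0)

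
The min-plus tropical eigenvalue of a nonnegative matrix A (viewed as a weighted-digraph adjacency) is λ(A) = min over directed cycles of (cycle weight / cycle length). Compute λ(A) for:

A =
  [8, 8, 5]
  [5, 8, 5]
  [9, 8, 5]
λ(A) = 5

Enumerate directed cycles and compute their means (weight / length). Sample:
  cycle 0 → 0: weight = 8, length = 1, mean = 8/1 ≈ 8.000
  cycle 1 → 1: weight = 8, length = 1, mean = 8/1 ≈ 8.000
  cycle 2 → 2: weight = 5, length = 1, mean = 5/1 ≈ 5.000
  cycle 0 → 1 → 0: weight = 13, length = 2, mean = 13/2 ≈ 6.500
  cycle 0 → 2 → 0: weight = 14, length = 2, mean = 14/2 ≈ 7.000
  cycle 1 → 0 → 1: weight = 13, length = 2, mean = 13/2 ≈ 6.500
Minimum mean = 5.000, attained e.g. along the cycle 2 → 2 with weight 5 and length 1. So λ(A) = 5/1 = 5.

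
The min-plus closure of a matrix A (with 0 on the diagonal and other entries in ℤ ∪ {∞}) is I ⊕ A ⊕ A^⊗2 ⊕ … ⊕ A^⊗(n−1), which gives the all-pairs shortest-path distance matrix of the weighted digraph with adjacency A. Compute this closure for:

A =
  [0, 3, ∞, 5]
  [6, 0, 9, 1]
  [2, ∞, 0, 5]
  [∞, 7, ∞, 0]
Closure =
  [0, 3, 12, 4]
  [6, 0, 9, 1]
  [2, 5, 0, 5]
  [13, 7, 16, 0]

This is the Floyd-Warshall all-pairs shortest-path computation. For each intermediate vertex k = 0, 1, …, 3, update dist[i][j] ← min(dist[i][j], dist[i][k] + dist[k][j]). The final matrix gives, for each (i, j), the minimum total weight of any directed path from i to j (possibly empty when i = j).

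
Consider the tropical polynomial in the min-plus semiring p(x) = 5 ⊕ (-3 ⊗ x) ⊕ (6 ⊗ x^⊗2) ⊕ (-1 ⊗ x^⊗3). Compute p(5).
p(5) = 2

A tropical monomial a ⊗ x^⊗i evaluates to a + i · x. Evaluating each term at x = 5:
  Term 0 contributes 5 + 0 · 5 = 5
  Term 1 contributes -3 + 1 · 5 = 2
  Term 2 contributes 6 + 2 · 5 = 16
  Term 3 contributes -1 + 3 · 5 = 14
p(5) = ⊕ of these = min[5, 2, 16, 14] = 2.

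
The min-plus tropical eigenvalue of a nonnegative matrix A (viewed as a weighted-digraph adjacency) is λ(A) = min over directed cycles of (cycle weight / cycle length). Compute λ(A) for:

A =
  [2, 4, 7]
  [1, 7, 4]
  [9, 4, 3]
λ(A) = 2

Enumerate directed cycles and compute their means (weight / length). Sample:
  cycle 0 → 0: weight = 2, length = 1, mean = 2/1 ≈ 2.000
  cycle 1 → 1: weight = 7, length = 1, mean = 7/1 ≈ 7.000
  cycle 2 → 2: weight = 3, length = 1, mean = 3/1 ≈ 3.000
  cycle 0 → 1 → 0: weight = 5, length = 2, mean = 5/2 ≈ 2.500
  cycle 0 → 2 → 0: weight = 16, length = 2, mean = 16/2 ≈ 8.000
  cycle 1 → 0 → 1: weight = 5, length = 2, mean = 5/2 ≈ 2.500
Minimum mean = 2.000, attained e.g. along the cycle 0 → 0 with weight 2 and length 1. So λ(A) = 2/1 = 2.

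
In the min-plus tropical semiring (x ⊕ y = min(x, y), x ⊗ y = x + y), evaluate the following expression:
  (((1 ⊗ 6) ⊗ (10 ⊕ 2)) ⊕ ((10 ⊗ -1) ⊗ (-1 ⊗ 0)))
(((1 ⊗ 6) ⊗ (10 ⊕ 2)) ⊕ ((10 ⊗ -1) ⊗ (-1 ⊗ 0))) = 8

Expand innermost to outermost. Recall ⊕ takes the minimum of its arguments and ⊗ takes their sum. Working out the expression (((1 ⊗ 6) ⊗ (10 ⊕ 2)) ⊕ ((10 ⊗ -1) ⊗ (-1 ⊗ 0))) gives 8.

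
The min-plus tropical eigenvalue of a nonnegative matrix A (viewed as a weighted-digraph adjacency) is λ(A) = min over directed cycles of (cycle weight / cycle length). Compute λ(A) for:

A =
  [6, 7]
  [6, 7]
λ(A) = 6

Enumerate directed cycles and compute their means (weight / length). Sample:
  cycle 0 → 0: weight = 6, length = 1, mean = 6/1 ≈ 6.000
  cycle 1 → 1: weight = 7, length = 1, mean = 7/1 ≈ 7.000
  cycle 0 → 1 → 0: weight = 13, length = 2, mean = 13/2 ≈ 6.500
  cycle 1 → 0 → 1: weight = 13, length = 2, mean = 13/2 ≈ 6.500
Minimum mean = 6.000, attained e.g. along the cycle 0 → 0 with weight 6 and length 1. So λ(A) = 6/1 = 6.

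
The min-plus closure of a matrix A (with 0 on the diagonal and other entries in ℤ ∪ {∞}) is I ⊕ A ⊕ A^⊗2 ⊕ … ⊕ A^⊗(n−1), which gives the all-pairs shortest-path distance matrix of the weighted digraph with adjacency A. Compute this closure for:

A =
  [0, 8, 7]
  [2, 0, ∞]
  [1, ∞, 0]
Closure =
  [0, 8, 7]
  [2, 0, 9]
  [1, 9, 0]

This is the Floyd-Warshall all-pairs shortest-path computation. For each intermediate vertex k = 0, 1, …, 2, update dist[i][j] ← min(dist[i][j], dist[i][k] + dist[k][j]). The final matrix gives, for each (i, j), the minimum total weight of any directed path from i to j (possibly empty when i = j).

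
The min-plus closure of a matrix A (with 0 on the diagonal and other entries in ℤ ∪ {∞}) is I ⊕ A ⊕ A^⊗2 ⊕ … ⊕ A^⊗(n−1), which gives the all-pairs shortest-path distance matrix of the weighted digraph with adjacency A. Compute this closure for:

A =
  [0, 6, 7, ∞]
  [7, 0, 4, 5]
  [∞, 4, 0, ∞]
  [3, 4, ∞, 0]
Closure =
  [0, 6, 7, 11]
  [7, 0, 4, 5]
  [11, 4, 0, 9]
  [3, 4, 8, 0]

This is the Floyd-Warshall all-pairs shortest-path computation. For each intermediate vertex k = 0, 1, …, 3, update dist[i][j] ← min(dist[i][j], dist[i][k] + dist[k][j]). The final matrix gives, for each (i, j), the minimum total weight of any directed path from i to j (possibly empty when i = j).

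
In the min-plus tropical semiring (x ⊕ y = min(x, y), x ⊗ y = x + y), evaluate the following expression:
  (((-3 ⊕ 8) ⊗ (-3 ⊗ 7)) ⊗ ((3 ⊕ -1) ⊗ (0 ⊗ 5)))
(((-3 ⊕ 8) ⊗ (-3 ⊗ 7)) ⊗ ((3 ⊕ -1) ⊗ (0 ⊗ 5))) = 5

Expand innermost to outermost. Recall ⊕ takes the minimum of its arguments and ⊗ takes their sum. Working out the expression (((-3 ⊕ 8) ⊗ (-3 ⊗ 7)) ⊗ ((3 ⊕ -1) ⊗ (0 ⊗ 5))) gives 5.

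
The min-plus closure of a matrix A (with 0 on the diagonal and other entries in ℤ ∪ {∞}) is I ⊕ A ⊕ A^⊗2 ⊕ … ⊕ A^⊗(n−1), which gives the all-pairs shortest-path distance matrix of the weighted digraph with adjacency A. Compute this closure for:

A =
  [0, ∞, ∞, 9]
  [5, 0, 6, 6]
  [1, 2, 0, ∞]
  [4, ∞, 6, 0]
Closure =
  [0, 17, 15, 9]
  [5, 0, 6, 6]
  [1, 2, 0, 8]
  [4, 8, 6, 0]

This is the Floyd-Warshall all-pairs shortest-path computation. For each intermediate vertex k = 0, 1, …, 3, update dist[i][j] ← min(dist[i][j], dist[i][k] + dist[k][j]). The final matrix gives, for each (i, j), the minimum total weight of any directed path from i to j (possibly empty when i = j).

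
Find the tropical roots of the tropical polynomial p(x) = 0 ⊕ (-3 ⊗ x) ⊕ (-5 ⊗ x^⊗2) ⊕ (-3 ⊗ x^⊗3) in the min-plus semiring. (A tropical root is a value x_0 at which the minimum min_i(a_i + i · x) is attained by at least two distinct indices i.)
Roots: {-2, 2, 3}

Each tropical root is a break point of the lower envelope of the lines y = a_i + i · x (there are 4 lines, with slopes 0, 1, ..., 3). Only the lines that attain the minimum somewhere contribute to roots; other lines are dominated. Here the surviving (envelope) indices are i = 3, i = 2, i = 1, i = 0.
Intersections between consecutive envelope lines give the roots: for adjacent envelope indices i < j the intersection is x = (a_i − a_j) / (j − i). Reading off the sorted break points: {-2, 2, 3}.
Verification: at each break x_0, at least two indices attain the minimum of min_i(a_i + i · x_0).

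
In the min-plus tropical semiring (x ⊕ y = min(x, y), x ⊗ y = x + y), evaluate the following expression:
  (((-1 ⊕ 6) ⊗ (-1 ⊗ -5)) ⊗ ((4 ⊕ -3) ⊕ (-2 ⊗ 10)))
(((-1 ⊕ 6) ⊗ (-1 ⊗ -5)) ⊗ ((4 ⊕ -3) ⊕ (-2 ⊗ 10))) = -10

Expand innermost to outermost. Recall ⊕ takes the minimum of its arguments and ⊗ takes their sum. Working out the expression (((-1 ⊕ 6) ⊗ (-1 ⊗ -5)) ⊗ ((4 ⊕ -3) ⊕ (-2 ⊗ 10))) gives -10.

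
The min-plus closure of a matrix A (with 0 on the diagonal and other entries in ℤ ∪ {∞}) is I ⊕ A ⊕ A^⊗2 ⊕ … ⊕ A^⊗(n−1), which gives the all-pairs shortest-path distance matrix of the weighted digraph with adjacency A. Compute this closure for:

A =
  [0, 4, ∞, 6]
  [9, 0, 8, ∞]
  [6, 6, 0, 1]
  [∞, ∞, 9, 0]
Closure =
  [0, 4, 12, 6]
  [9, 0, 8, 9]
  [6, 6, 0, 1]
  [15, 15, 9, 0]

This is the Floyd-Warshall all-pairs shortest-path computation. For each intermediate vertex k = 0, 1, …, 3, update dist[i][j] ← min(dist[i][j], dist[i][k] + dist[k][j]). The final matrix gives, for each (i, j), the minimum total weight of any directed path from i to j (possibly empty when i = j).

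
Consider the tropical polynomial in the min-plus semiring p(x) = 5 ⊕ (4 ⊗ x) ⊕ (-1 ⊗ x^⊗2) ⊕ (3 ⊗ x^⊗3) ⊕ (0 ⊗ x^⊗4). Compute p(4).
p(4) = 5

A tropical monomial a ⊗ x^⊗i evaluates to a + i · x. Evaluating each term at x = 4:
  Term 0 contributes 5 + 0 · 4 = 5
  Term 1 contributes 4 + 1 · 4 = 8
  Term 2 contributes -1 + 2 · 4 = 7
  Term 3 contributes 3 + 3 · 4 = 15
  Term 4 contributes 0 + 4 · 4 = 16
p(4) = ⊕ of these = min[5, 8, 7, 15, 16] = 5.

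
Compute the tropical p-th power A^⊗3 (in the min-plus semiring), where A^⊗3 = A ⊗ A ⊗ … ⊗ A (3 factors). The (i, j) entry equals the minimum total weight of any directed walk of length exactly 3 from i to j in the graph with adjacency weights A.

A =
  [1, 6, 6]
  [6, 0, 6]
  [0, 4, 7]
A^⊗3 =
  [3, 6, 8]
  [6, 0, 6]
  [2, 4, 7]

Each entry (A^⊗3)_ij equals the minimum over all length-3 walks i = v_0 → v_1 → … → v_3 = j of Σ_t A[v_t][v_{t+1}]. For example, for (i, j) = (0, 2) we minimise over 9 possible intermediate vertex sequences; the minimum is 8, attained along the walk 0 → 0 → 0 → 2.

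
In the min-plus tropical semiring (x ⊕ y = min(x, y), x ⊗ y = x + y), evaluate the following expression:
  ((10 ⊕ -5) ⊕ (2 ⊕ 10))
((10 ⊕ -5) ⊕ (2 ⊕ 10)) = -5

Expand innermost to outermost. Recall ⊕ takes the minimum of its arguments and ⊗ takes their sum. Working out the expression ((10 ⊕ -5) ⊕ (2 ⊕ 10)) gives -5.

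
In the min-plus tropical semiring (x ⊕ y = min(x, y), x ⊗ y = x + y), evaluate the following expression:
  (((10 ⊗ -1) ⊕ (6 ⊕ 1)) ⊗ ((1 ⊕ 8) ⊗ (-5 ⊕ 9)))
(((10 ⊗ -1) ⊕ (6 ⊕ 1)) ⊗ ((1 ⊕ 8) ⊗ (-5 ⊕ 9))) = -3

Expand innermost to outermost. Recall ⊕ takes the minimum of its arguments and ⊗ takes their sum. Working out the expression (((10 ⊗ -1) ⊕ (6 ⊕ 1)) ⊗ ((1 ⊕ 8) ⊗ (-5 ⊕ 9))) gives -3.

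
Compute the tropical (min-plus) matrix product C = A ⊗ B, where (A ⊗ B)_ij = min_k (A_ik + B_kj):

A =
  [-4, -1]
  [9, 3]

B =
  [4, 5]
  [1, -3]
A ⊗ B =
  [0, -4]
  [4, 0]

Apply the min-plus product entry-by-entry:
  C[0][0] = min over k of (A[0][0] + B[0][0] = -4 + 4 = 0, A[0][1] + B[1][0] = -1 + 1 = 0) = 0 (attained at k = 0)
  C[0][1] = min over k of (A[0][0] + B[0][1] = -4 + 5 = 1, A[0][1] + B[1][1] = -1 + -3 = -4) = -4 (attained at k = 1)
  C[1][0] = min over k of (A[1][0] + B[0][0] = 9 + 4 = 13, A[1][1] + B[1][0] = 3 + 1 = 4) = 4 (attained at k = 1)
  C[1][1] = min over k of (A[1][0] + B[0][1] = 9 + 5 = 14, A[1][1] + B[1][1] = 3 + -3 = 0) = 0 (attained at k = 1)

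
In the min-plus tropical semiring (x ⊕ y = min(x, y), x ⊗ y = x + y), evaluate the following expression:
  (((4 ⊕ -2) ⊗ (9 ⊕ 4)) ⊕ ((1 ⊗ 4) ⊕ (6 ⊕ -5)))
(((4 ⊕ -2) ⊗ (9 ⊕ 4)) ⊕ ((1 ⊗ 4) ⊕ (6 ⊕ -5))) = -5

Expand innermost to outermost. Recall ⊕ takes the minimum of its arguments and ⊗ takes their sum. Working out the expression (((4 ⊕ -2) ⊗ (9 ⊕ 4)) ⊕ ((1 ⊗ 4) ⊕ (6 ⊕ -5))) gives -5.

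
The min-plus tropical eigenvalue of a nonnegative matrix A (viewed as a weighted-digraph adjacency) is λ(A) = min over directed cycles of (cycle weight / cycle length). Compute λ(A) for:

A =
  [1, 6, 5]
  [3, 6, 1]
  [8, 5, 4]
λ(A) = 1

Enumerate directed cycles and compute their means (weight / length). Sample:
  cycle 0 → 0: weight = 1, length = 1, mean = 1/1 ≈ 1.000
  cycle 1 → 1: weight = 6, length = 1, mean = 6/1 ≈ 6.000
  cycle 2 → 2: weight = 4, length = 1, mean = 4/1 ≈ 4.000
  cycle 0 → 1 → 0: weight = 9, length = 2, mean = 9/2 ≈ 4.500
  cycle 0 → 2 → 0: weight = 13, length = 2, mean = 13/2 ≈ 6.500
  cycle 1 → 0 → 1: weight = 9, length = 2, mean = 9/2 ≈ 4.500
Minimum mean = 1.000, attained e.g. along the cycle 0 → 0 with weight 1 and length 1. So λ(A) = 1/1 = 1.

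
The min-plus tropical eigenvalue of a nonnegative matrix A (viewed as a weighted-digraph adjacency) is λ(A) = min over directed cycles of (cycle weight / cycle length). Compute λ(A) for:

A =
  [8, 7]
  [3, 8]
λ(A) = 5

Enumerate directed cycles and compute their means (weight / length). Sample:
  cycle 0 → 0: weight = 8, length = 1, mean = 8/1 ≈ 8.000
  cycle 1 → 1: weight = 8, length = 1, mean = 8/1 ≈ 8.000
  cycle 0 → 1 → 0: weight = 10, length = 2, mean = 10/2 ≈ 5.000
  cycle 1 → 0 → 1: weight = 10, length = 2, mean = 10/2 ≈ 5.000
Minimum mean = 5.000, attained e.g. along the cycle 0 → 1 → 0 with weight 10 and length 2. So λ(A) = 10/2 = 5.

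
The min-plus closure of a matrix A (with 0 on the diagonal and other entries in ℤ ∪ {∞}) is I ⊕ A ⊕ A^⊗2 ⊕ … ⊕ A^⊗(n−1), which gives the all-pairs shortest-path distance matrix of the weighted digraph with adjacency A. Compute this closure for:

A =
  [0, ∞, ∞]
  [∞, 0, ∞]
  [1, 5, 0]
Closure =
  [0, ∞, ∞]
  [∞, 0, ∞]
  [1, 5, 0]

This is the Floyd-Warshall all-pairs shortest-path computation. For each intermediate vertex k = 0, 1, …, 2, update dist[i][j] ← min(dist[i][j], dist[i][k] + dist[k][j]). The final matrix gives, for each (i, j), the minimum total weight of any directed path from i to j (possibly empty when i = j).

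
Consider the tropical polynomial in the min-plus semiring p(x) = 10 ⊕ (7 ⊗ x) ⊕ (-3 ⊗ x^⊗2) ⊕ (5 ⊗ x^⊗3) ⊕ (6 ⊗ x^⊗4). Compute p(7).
p(7) = 10

A tropical monomial a ⊗ x^⊗i evaluates to a + i · x. Evaluating each term at x = 7:
  Term 0 contributes 10 + 0 · 7 = 10
  Term 1 contributes 7 + 1 · 7 = 14
  Term 2 contributes -3 + 2 · 7 = 11
  Term 3 contributes 5 + 3 · 7 = 26
  Term 4 contributes 6 + 4 · 7 = 34
p(7) = ⊕ of these = min[10, 14, 11, 26, 34] = 10.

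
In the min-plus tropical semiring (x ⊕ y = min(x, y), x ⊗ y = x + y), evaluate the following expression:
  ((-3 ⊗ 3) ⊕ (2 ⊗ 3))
((-3 ⊗ 3) ⊕ (2 ⊗ 3)) = 0

Expand innermost to outermost. Recall ⊕ takes the minimum of its arguments and ⊗ takes their sum. Working out the expression ((-3 ⊗ 3) ⊕ (2 ⊗ 3)) gives 0.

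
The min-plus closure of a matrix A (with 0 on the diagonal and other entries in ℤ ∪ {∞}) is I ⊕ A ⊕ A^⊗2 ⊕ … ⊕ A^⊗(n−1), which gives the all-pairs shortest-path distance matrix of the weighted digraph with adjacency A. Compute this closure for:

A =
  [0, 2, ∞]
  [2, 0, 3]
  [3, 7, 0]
Closure =
  [0, 2, 5]
  [2, 0, 3]
  [3, 5, 0]

This is the Floyd-Warshall all-pairs shortest-path computation. For each intermediate vertex k = 0, 1, …, 2, update dist[i][j] ← min(dist[i][j], dist[i][k] + dist[k][j]). The final matrix gives, for each (i, j), the minimum total weight of any directed path from i to j (possibly empty when i = j).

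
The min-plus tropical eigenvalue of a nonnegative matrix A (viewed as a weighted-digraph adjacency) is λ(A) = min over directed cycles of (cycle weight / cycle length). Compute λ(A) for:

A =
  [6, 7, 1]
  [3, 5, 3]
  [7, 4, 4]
λ(A) = 8/3

Enumerate directed cycles and compute their means (weight / length). Sample:
  cycle 0 → 0: weight = 6, length = 1, mean = 6/1 ≈ 6.000
  cycle 1 → 1: weight = 5, length = 1, mean = 5/1 ≈ 5.000
  cycle 2 → 2: weight = 4, length = 1, mean = 4/1 ≈ 4.000
  cycle 0 → 1 → 0: weight = 10, length = 2, mean = 10/2 ≈ 5.000
  cycle 0 → 2 → 0: weight = 8, length = 2, mean = 8/2 ≈ 4.000
  cycle 1 → 0 → 1: weight = 10, length = 2, mean = 10/2 ≈ 5.000
Minimum mean = 2.667, attained e.g. along the cycle 0 → 2 → 1 → 0 with weight 8 and length 3. So λ(A) = 8/3 = 8/3.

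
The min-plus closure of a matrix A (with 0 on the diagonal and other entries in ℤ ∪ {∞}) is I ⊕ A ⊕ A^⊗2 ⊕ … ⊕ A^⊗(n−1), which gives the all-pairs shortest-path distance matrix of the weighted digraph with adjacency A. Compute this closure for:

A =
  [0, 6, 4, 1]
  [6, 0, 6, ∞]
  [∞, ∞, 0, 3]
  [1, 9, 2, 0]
Closure =
  [0, 6, 3, 1]
  [6, 0, 6, 7]
  [4, 10, 0, 3]
  [1, 7, 2, 0]

This is the Floyd-Warshall all-pairs shortest-path computation. For each intermediate vertex k = 0, 1, …, 3, update dist[i][j] ← min(dist[i][j], dist[i][k] + dist[k][j]). The final matrix gives, for each (i, j), the minimum total weight of any directed path from i to j (possibly empty when i = j).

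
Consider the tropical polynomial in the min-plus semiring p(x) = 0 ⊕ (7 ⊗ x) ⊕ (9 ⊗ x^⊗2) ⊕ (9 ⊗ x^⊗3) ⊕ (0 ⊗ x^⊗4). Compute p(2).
p(2) = 0

A tropical monomial a ⊗ x^⊗i evaluates to a + i · x. Evaluating each term at x = 2:
  Term 0 contributes 0 + 0 · 2 = 0
  Term 1 contributes 7 + 1 · 2 = 9
  Term 2 contributes 9 + 2 · 2 = 13
  Term 3 contributes 9 + 3 · 2 = 15
  Term 4 contributes 0 + 4 · 2 = 8
p(2) = ⊕ of these = min[0, 9, 13, 15, 8] = 0.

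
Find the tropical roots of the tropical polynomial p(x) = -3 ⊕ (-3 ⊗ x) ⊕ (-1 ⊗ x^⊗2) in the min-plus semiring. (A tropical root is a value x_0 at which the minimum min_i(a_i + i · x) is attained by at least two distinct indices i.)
Roots: {-2, 0}

Each tropical root is a break point of the lower envelope of the lines y = a_i + i · x (there are 3 lines, with slopes 0, 1, ..., 2). Only the lines that attain the minimum somewhere contribute to roots; other lines are dominated. Here the surviving (envelope) indices are i = 2, i = 1, i = 0.
Intersections between consecutive envelope lines give the roots: for adjacent envelope indices i < j the intersection is x = (a_i − a_j) / (j − i). Reading off the sorted break points: {-2, 0}.
Verification: at each break x_0, at least two indices attain the minimum of min_i(a_i + i · x_0).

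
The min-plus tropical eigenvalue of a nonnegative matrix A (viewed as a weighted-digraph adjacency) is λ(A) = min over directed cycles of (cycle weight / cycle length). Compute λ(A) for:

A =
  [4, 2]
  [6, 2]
λ(A) = 2

Enumerate directed cycles and compute their means (weight / length). Sample:
  cycle 0 → 0: weight = 4, length = 1, mean = 4/1 ≈ 4.000
  cycle 1 → 1: weight = 2, length = 1, mean = 2/1 ≈ 2.000
  cycle 0 → 1 → 0: weight = 8, length = 2, mean = 8/2 ≈ 4.000
  cycle 1 → 0 → 1: weight = 8, length = 2, mean = 8/2 ≈ 4.000
Minimum mean = 2.000, attained e.g. along the cycle 1 → 1 with weight 2 and length 1. So λ(A) = 2/1 = 2.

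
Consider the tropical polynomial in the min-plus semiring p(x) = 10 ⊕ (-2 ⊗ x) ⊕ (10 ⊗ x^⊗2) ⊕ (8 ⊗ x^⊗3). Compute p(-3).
p(-3) = -5

A tropical monomial a ⊗ x^⊗i evaluates to a + i · x. Evaluating each term at x = -3:
  Term 0 contributes 10 + 0 · -3 = 10
  Term 1 contributes -2 + 1 · -3 = -5
  Term 2 contributes 10 + 2 · -3 = 4
  Term 3 contributes 8 + 3 · -3 = -1
p(-3) = ⊕ of these = min[10, -5, 4, -1] = -5.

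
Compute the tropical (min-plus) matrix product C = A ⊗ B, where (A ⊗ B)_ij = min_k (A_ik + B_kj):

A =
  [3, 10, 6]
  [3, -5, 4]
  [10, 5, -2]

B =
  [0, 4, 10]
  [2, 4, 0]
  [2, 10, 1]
A ⊗ B =
  [3, 7, 7]
  [-3, -1, -5]
  [0, 8, -1]

Apply the min-plus product entry-by-entry:
  C[0][0] = min over k of (A[0][0] + B[0][0] = 3 + 0 = 3, A[0][1] + B[1][0] = 10 + 2 = 12, A[0][2] + B[2][0] = 6 + 2 = 8) = 3 (attained at k = 0)
  C[0][1] = min over k of (A[0][0] + B[0][1] = 3 + 4 = 7, A[0][1] + B[1][1] = 10 + 4 = 14, A[0][2] + B[2][1] = 6 + 10 = 16) = 7 (attained at k = 0)
  C[0][2] = min over k of (A[0][0] + B[0][2] = 3 + 10 = 13, A[0][1] + B[1][2] = 10 + 0 = 10, A[0][2] + B[2][2] = 6 + 1 = 7) = 7 (attained at k = 2)
  C[1][0] = min over k of (A[1][0] + B[0][0] = 3 + 0 = 3, A[1][1] + B[1][0] = -5 + 2 = -3, A[1][2] + B[2][0] = 4 + 2 = 6) = -3 (attained at k = 1)
  C[1][1] = min over k of (A[1][0] + B[0][1] = 3 + 4 = 7, A[1][1] + B[1][1] = -5 + 4 = -1, A[1][2] + B[2][1] = 4 + 10 = 14) = -1 (attained at k = 1)
  C[1][2] = min over k of (A[1][0] + B[0][2] = 3 + 10 = 13, A[1][1] + B[1][2] = -5 + 0 = -5, A[1][2] + B[2][2] = 4 + 1 = 5) = -5 (attained at k = 1)
  C[2][0] = min over k of (A[2][0] + B[0][0] = 10 + 0 = 10, A[2][1] + B[1][0] = 5 + 2 = 7, A[2][2] + B[2][0] = -2 + 2 = 0) = 0 (attained at k = 2)
  C[2][1] = min over k of (A[2][0] + B[0][1] = 10 + 4 = 14, A[2][1] + B[1][1] = 5 + 4 = 9, A[2][2] + B[2][1] = -2 + 10 = 8) = 8 (attained at k = 2)
  C[2][2] = min over k of (A[2][0] + B[0][2] = 10 + 10 = 20, A[2][1] + B[1][2] = 5 + 0 = 5, A[2][2] + B[2][2] = -2 + 1 = -1) = -1 (attained at k = 2)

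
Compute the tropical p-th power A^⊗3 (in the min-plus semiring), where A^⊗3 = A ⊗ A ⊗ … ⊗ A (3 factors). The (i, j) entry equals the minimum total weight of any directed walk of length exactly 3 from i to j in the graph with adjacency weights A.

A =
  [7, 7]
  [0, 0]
A^⊗3 =
  [7, 7]
  [0, 0]

Each entry (A^⊗3)_ij equals the minimum over all length-3 walks i = v_0 → v_1 → … → v_3 = j of Σ_t A[v_t][v_{t+1}]. For example, for (i, j) = (0, 1) we minimise over 4 possible intermediate vertex sequences; the minimum is 7, attained along the walk 0 → 1 → 1 → 1.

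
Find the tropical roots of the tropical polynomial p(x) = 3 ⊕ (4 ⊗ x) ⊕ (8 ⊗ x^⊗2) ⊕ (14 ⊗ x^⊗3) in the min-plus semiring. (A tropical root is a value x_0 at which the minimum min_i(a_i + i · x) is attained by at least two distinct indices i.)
Roots: {-6, -4, -1}

Each tropical root is a break point of the lower envelope of the lines y = a_i + i · x (there are 4 lines, with slopes 0, 1, ..., 3). Only the lines that attain the minimum somewhere contribute to roots; other lines are dominated. Here the surviving (envelope) indices are i = 3, i = 2, i = 1, i = 0.
Intersections between consecutive envelope lines give the roots: for adjacent envelope indices i < j the intersection is x = (a_i − a_j) / (j − i). Reading off the sorted break points: {-6, -4, -1}.
Verification: at each break x_0, at least two indices attain the minimum of min_i(a_i + i · x_0).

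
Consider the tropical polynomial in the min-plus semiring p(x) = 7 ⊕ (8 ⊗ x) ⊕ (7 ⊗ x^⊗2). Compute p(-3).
p(-3) = 1

A tropical monomial a ⊗ x^⊗i evaluates to a + i · x. Evaluating each term at x = -3:
  Term 0 contributes 7 + 0 · -3 = 7
  Term 1 contributes 8 + 1 · -3 = 5
  Term 2 contributes 7 + 2 · -3 = 1
p(-3) = ⊕ of these = min[7, 5, 1] = 1.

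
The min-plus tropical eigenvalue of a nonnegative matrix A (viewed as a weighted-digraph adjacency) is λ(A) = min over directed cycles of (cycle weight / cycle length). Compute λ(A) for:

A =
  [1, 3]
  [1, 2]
λ(A) = 1

Enumerate directed cycles and compute their means (weight / length). Sample:
  cycle 0 → 0: weight = 1, length = 1, mean = 1/1 ≈ 1.000
  cycle 1 → 1: weight = 2, length = 1, mean = 2/1 ≈ 2.000
  cycle 0 → 1 → 0: weight = 4, length = 2, mean = 4/2 ≈ 2.000
  cycle 1 → 0 → 1: weight = 4, length = 2, mean = 4/2 ≈ 2.000
Minimum mean = 1.000, attained e.g. along the cycle 0 → 0 with weight 1 and length 1. So λ(A) = 1/1 = 1.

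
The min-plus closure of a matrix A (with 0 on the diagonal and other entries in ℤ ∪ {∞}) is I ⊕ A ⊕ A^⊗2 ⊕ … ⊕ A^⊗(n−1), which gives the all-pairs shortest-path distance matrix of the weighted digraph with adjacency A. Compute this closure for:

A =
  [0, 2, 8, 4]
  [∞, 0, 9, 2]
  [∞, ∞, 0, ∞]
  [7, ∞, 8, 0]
Closure =
  [0, 2, 8, 4]
  [9, 0, 9, 2]
  [∞, ∞, 0, ∞]
  [7, 9, 8, 0]

This is the Floyd-Warshall all-pairs shortest-path computation. For each intermediate vertex k = 0, 1, …, 3, update dist[i][j] ← min(dist[i][j], dist[i][k] + dist[k][j]). The final matrix gives, for each (i, j), the minimum total weight of any directed path from i to j (possibly empty when i = j).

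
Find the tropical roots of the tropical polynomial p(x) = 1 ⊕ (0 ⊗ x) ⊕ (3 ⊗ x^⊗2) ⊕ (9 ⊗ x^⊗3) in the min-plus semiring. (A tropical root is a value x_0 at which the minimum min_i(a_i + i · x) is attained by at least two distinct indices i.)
Roots: {-6, -3, 1}

Each tropical root is a break point of the lower envelope of the lines y = a_i + i · x (there are 4 lines, with slopes 0, 1, ..., 3). Only the lines that attain the minimum somewhere contribute to roots; other lines are dominated. Here the surviving (envelope) indices are i = 3, i = 2, i = 1, i = 0.
Intersections between consecutive envelope lines give the roots: for adjacent envelope indices i < j the intersection is x = (a_i − a_j) / (j − i). Reading off the sorted break points: {-6, -3, 1}.
Verification: at each break x_0, at least two indices attain the minimum of min_i(a_i + i · x_0).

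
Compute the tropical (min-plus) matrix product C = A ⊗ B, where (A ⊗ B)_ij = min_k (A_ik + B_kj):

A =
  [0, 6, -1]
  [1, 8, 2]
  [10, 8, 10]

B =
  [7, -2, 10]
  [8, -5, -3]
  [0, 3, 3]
A ⊗ B =
  [-1, -2, 2]
  [2, -1, 5]
  [10, 3, 5]

Apply the min-plus product entry-by-entry:
  C[0][0] = min over k of (A[0][0] + B[0][0] = 0 + 7 = 7, A[0][1] + B[1][0] = 6 + 8 = 14, A[0][2] + B[2][0] = -1 + 0 = -1) = -1 (attained at k = 2)
  C[0][1] = min over k of (A[0][0] + B[0][1] = 0 + -2 = -2, A[0][1] + B[1][1] = 6 + -5 = 1, A[0][2] + B[2][1] = -1 + 3 = 2) = -2 (attained at k = 0)
  C[0][2] = min over k of (A[0][0] + B[0][2] = 0 + 10 = 10, A[0][1] + B[1][2] = 6 + -3 = 3, A[0][2] + B[2][2] = -1 + 3 = 2) = 2 (attained at k = 2)
  C[1][0] = min over k of (A[1][0] + B[0][0] = 1 + 7 = 8, A[1][1] + B[1][0] = 8 + 8 = 16, A[1][2] + B[2][0] = 2 + 0 = 2) = 2 (attained at k = 2)
  C[1][1] = min over k of (A[1][0] + B[0][1] = 1 + -2 = -1, A[1][1] + B[1][1] = 8 + -5 = 3, A[1][2] + B[2][1] = 2 + 3 = 5) = -1 (attained at k = 0)
  C[1][2] = min over k of (A[1][0] + B[0][2] = 1 + 10 = 11, A[1][1] + B[1][2] = 8 + -3 = 5, A[1][2] + B[2][2] = 2 + 3 = 5) = 5 (attained at k = 1)
  C[2][0] = min over k of (A[2][0] + B[0][0] = 10 + 7 = 17, A[2][1] + B[1][0] = 8 + 8 = 16, A[2][2] + B[2][0] = 10 + 0 = 10) = 10 (attained at k = 2)
  C[2][1] = min over k of (A[2][0] + B[0][1] = 10 + -2 = 8, A[2][1] + B[1][1] = 8 + -5 = 3, A[2][2] + B[2][1] = 10 + 3 = 13) = 3 (attained at k = 1)
  C[2][2] = min over k of (A[2][0] + B[0][2] = 10 + 10 = 20, A[2][1] + B[1][2] = 8 + -3 = 5, A[2][2] + B[2][2] = 10 + 3 = 13) = 5 (attained at k = 1)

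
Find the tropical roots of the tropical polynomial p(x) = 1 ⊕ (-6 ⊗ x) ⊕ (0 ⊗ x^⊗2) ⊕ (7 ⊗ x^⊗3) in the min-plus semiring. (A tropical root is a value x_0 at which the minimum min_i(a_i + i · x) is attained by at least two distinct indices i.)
Roots: {-7, -6, 7}

Each tropical root is a break point of the lower envelope of the lines y = a_i + i · x (there are 4 lines, with slopes 0, 1, ..., 3). Only the lines that attain the minimum somewhere contribute to roots; other lines are dominated. Here the surviving (envelope) indices are i = 3, i = 2, i = 1, i = 0.
Intersections between consecutive envelope lines give the roots: for adjacent envelope indices i < j the intersection is x = (a_i − a_j) / (j − i). Reading off the sorted break points: {-7, -6, 7}.
Verification: at each break x_0, at least two indices attain the minimum of min_i(a_i + i · x_0).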